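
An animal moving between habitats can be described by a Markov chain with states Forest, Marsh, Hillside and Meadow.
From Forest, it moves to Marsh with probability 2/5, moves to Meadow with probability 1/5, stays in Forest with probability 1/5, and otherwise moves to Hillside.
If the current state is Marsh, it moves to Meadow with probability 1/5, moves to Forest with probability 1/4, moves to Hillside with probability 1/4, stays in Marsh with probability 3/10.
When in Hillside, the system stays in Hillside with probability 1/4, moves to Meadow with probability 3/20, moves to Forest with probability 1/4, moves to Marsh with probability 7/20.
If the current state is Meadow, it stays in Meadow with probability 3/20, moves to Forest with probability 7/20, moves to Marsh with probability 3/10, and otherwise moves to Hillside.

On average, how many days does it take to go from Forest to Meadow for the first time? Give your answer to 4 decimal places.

5.3038

Let t(s) be the expected number of days to first reach Meadow from state s, with t(Meadow) = 0. Conditioning on the first day:
t(Forest) = 1 + 0.2·t(Forest) + 0.4·t(Marsh) + 0.2·t(Hillside)
t(Marsh) = 1 + 0.25·t(Forest) + 0.3·t(Marsh) + 0.25·t(Hillside)
t(Hillside) = 1 + 0.25·t(Forest) + 0.35·t(Marsh) + 0.25·t(Hillside)
Solving: t(Forest) = 5.3038, t(Marsh) = 5.3165, t(Hillside) = 5.5823.
Expected days from Forest to Meadow: 5.3038.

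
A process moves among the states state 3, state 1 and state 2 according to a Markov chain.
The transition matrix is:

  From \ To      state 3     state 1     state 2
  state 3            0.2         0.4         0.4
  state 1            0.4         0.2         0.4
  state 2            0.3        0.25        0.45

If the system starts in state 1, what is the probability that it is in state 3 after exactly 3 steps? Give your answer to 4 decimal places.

Propagate the distribution vector 3 steps from state 1.
After 0 steps: (0.0000, 1.0000, 0.0000)
After 1 step: (0.4000, 0.2000, 0.4000)
After 2 steps: (0.2800, 0.3000, 0.4200)
After 3 steps: (0.3020, 0.2770, 0.4210)
P(in state 3 after 3 steps) = 0.3020

0.3020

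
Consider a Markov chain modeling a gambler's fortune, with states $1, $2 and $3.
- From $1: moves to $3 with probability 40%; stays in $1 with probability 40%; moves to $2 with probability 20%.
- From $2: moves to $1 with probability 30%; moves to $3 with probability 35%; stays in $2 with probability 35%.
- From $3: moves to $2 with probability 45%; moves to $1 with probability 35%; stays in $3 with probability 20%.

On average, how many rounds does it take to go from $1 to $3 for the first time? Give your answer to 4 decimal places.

Let t(s) be the expected number of rounds to first reach $3 from state s, with t($3) = 0. Conditioning on the first round:
t($1) = 1 + 0.4·t($1) + 0.2·t($2)
t($2) = 1 + 0.3·t($1) + 0.35·t($2)
Solving: t($1) = 2.5758, t($2) = 2.7273.
Expected rounds from $1 to $3: 2.5758.

2.5758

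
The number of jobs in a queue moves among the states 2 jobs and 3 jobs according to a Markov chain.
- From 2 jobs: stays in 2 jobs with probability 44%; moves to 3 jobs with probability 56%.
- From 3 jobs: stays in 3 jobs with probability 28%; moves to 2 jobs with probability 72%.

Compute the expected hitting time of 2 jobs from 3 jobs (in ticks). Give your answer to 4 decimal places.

1.3889

Let t(s) be the expected number of ticks to first reach 2 jobs from state s, with t(2 jobs) = 0. Conditioning on the first tick:
t(3 jobs) = 1 + 0.28·t(3 jobs)
Solving: t(3 jobs) = 1.3889.
Expected ticks from 3 jobs to 2 jobs: 1.3889.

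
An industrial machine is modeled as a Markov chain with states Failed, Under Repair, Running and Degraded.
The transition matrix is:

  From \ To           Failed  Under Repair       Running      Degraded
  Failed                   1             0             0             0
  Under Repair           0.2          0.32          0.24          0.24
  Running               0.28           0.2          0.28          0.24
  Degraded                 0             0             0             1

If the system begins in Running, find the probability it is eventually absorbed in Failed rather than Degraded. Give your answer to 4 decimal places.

Let h(s) be the probability of absorption at Failed starting from transient state s. Then h(Failed) = 1 and h(Degraded) = 0. By first-step analysis:
h(Under Repair) = 0.2·1 + 0.32·h(Under Repair) + 0.24·h(Running) + 0.24·0
h(Running) = 0.28·1 + 0.2·h(Under Repair) + 0.28·h(Running) + 0.24·0
Solving: h(Under Repair) = 0.4783, h(Running) = 0.5217.
Starting from Running, the probability is 0.5217.

0.5217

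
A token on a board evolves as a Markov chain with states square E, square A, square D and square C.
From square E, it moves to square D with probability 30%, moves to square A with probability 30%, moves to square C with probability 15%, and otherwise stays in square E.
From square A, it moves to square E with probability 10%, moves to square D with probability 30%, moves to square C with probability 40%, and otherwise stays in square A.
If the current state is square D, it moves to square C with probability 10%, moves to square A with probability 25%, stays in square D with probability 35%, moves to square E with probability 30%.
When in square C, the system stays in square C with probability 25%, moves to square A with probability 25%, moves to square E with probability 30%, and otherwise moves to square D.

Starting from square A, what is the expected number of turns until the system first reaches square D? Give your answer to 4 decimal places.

Let t(s) be the expected number of turns to first reach square D from state s, with t(square D) = 0. Conditioning on the first turn:
t(square E) = 1 + 0.25·t(square E) + 0.3·t(square A) + 0.15·t(square C)
t(square A) = 1 + 0.1·t(square E) + 0.2·t(square A) + 0.4·t(square C)
t(square C) = 1 + 0.3·t(square E) + 0.25·t(square A) + 0.25·t(square C)
Solving: t(square E) = 3.6224, t(square A) = 3.7127, t(square C) = 4.0199.
Expected turns from square A to square D: 3.7127.

3.7127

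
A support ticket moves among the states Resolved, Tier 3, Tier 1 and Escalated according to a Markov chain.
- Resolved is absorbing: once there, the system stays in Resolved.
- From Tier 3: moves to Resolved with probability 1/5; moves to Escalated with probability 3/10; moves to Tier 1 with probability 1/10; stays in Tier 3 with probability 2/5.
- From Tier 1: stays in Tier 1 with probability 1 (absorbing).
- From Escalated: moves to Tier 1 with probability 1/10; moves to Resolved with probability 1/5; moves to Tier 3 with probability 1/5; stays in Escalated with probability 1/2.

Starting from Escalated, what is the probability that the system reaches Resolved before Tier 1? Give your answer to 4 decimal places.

0.6667

Let h(s) be the probability of absorption at Resolved starting from transient state s. Then h(Resolved) = 1 and h(Tier 1) = 0. By first-step analysis:
h(Tier 3) = 0.2·1 + 0.4·h(Tier 3) + 0.1·0 + 0.3·h(Escalated)
h(Escalated) = 0.2·1 + 0.2·h(Tier 3) + 0.1·0 + 0.5·h(Escalated)
Solving: h(Tier 3) = 0.6667, h(Escalated) = 0.6667.
Starting from Escalated, the probability is 0.6667.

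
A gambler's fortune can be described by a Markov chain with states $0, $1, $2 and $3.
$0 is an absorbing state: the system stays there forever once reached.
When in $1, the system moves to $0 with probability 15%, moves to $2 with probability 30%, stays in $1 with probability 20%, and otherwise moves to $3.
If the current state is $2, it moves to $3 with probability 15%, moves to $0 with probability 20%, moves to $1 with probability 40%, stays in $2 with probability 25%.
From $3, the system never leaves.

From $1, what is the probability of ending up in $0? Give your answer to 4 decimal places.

Let h(s) be the probability of absorption at $0 starting from transient state s. Then h($0) = 1 and h($3) = 0. By first-step analysis:
h($1) = 0.15·1 + 0.2·h($1) + 0.3·h($2) + 0.35·0
h($2) = 0.2·1 + 0.4·h($1) + 0.25·h($2) + 0.15·0
Solving: h($1) = 0.3594, h($2) = 0.4583.
Starting from $1, the probability is 0.3594.

0.3594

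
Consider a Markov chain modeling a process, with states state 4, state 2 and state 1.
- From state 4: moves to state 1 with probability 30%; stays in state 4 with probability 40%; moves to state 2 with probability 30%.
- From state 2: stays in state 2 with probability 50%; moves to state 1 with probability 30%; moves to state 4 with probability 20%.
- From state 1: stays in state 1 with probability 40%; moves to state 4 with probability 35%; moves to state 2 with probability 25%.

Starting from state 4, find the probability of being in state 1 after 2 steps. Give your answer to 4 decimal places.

0.3300

Sum over the intermediate state after 1 step:
P = P(state 4→state 4)·P(state 4→state 1) + P(state 4→state 2)·P(state 2→state 1) + P(state 4→state 1)·P(state 1→state 1)
  = 0.4×0.3 + 0.3×0.3 + 0.3×0.4
  = 0.1200 + 0.0900 + 0.1200 = 0.3300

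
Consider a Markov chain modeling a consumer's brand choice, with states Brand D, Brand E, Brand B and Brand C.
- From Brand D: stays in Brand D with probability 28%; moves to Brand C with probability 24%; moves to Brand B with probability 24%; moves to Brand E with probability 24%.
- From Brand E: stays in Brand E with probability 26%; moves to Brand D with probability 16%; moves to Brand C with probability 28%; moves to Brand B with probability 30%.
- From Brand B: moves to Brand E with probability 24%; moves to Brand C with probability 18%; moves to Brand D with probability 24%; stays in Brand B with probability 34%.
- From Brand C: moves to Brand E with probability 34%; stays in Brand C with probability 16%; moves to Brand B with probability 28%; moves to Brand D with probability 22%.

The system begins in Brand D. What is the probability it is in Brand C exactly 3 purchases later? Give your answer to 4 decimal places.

0.2162

Propagate the distribution vector 3 purchases from Brand D.
After 0 purchases: (1.0000, 0.0000, 0.0000, 0.0000)
After 1 purchase: (0.2800, 0.2400, 0.2400, 0.2400)
After 2 purchases: (0.2272, 0.2688, 0.2880, 0.2160)
After 3 purchases: (0.2233, 0.2670, 0.2936, 0.2162)
P(in Brand C after 3 purchases) = 0.2162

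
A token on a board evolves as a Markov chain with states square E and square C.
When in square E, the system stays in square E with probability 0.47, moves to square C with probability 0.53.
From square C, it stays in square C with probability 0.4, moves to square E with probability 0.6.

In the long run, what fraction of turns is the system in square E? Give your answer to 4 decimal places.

0.5310

Let the stationary distribution be π with π = πP and π_1 + π_2 = 1.
π_1 = 0.47·π_1 + 0.6·π_2
Solving with the normalization constraint gives π = (0.5310, 0.4690).
So the stationary probability of square E is 0.5310.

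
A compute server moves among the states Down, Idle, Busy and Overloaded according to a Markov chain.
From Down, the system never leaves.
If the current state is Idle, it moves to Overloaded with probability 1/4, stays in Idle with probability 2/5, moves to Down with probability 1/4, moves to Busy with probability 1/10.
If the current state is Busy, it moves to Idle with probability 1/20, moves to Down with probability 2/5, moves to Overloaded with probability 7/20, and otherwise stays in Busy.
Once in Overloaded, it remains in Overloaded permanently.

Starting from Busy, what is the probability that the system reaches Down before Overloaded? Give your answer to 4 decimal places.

Let h(s) be the probability of absorption at Down starting from transient state s. Then h(Down) = 1 and h(Overloaded) = 0. By first-step analysis:
h(Idle) = 0.25·1 + 0.4·h(Idle) + 0.1·h(Busy) + 0.25·0
h(Busy) = 0.4·1 + 0.05·h(Idle) + 0.2·h(Busy) + 0.35·0
Solving: h(Idle) = 0.5053, h(Busy) = 0.5316.
Starting from Busy, the probability is 0.5316.

0.5316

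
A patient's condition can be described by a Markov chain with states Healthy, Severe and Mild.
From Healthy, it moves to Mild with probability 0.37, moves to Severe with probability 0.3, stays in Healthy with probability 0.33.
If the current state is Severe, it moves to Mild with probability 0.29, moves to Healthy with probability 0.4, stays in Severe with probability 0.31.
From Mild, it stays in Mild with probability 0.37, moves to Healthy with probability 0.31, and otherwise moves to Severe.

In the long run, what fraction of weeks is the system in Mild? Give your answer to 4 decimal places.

0.3452

Let the stationary distribution be π with π = πP and π_1 + π_2 + π_3 = 1.
π_1 = 0.33·π_1 + 0.4·π_2 + 0.31·π_3
π_2 = 0.3·π_1 + 0.31·π_2 + 0.32·π_3
Solving with the normalization constraint gives π = (0.3448, 0.3100, 0.3452).
So the stationary probability of Mild is 0.3452.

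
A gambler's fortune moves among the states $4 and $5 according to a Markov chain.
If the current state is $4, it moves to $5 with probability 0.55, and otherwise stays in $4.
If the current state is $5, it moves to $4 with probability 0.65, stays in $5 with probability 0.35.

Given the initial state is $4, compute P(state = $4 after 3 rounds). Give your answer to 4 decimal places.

Propagate the distribution vector 3 rounds from $4.
After 0 rounds: (1.0000, 0.0000)
After 1 round: (0.4500, 0.5500)
After 2 rounds: (0.5600, 0.4400)
After 3 rounds: (0.5380, 0.4620)
P(in $4 after 3 rounds) = 0.5380

0.5380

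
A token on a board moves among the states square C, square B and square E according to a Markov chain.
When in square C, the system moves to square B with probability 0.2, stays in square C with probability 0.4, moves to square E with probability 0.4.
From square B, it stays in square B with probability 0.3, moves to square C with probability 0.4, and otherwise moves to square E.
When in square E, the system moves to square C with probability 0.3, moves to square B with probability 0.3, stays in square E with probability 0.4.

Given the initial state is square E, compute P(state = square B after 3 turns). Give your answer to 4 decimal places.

0.2640

Propagate the distribution vector 3 turns from square E.
After 0 turns: (0.0000, 0.0000, 1.0000)
After 1 turn: (0.3000, 0.3000, 0.4000)
After 2 turns: (0.3600, 0.2700, 0.3700)
After 3 turns: (0.3630, 0.2640, 0.3730)
P(in square B after 3 turns) = 0.2640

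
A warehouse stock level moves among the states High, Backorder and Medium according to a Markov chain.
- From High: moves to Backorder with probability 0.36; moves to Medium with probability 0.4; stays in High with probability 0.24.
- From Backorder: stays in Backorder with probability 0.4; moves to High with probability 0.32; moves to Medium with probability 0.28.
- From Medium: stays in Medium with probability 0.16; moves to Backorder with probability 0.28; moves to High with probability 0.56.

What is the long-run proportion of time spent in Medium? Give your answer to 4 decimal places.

0.2886

Let the stationary distribution be π with π = πP and π_1 + π_2 + π_3 = 1.
π_1 = 0.24·π_1 + 0.32·π_2 + 0.56·π_3
π_2 = 0.36·π_1 + 0.4·π_2 + 0.28·π_3
Solving with the normalization constraint gives π = (0.3604, 0.3509, 0.2886).
So the stationary probability of Medium is 0.2886.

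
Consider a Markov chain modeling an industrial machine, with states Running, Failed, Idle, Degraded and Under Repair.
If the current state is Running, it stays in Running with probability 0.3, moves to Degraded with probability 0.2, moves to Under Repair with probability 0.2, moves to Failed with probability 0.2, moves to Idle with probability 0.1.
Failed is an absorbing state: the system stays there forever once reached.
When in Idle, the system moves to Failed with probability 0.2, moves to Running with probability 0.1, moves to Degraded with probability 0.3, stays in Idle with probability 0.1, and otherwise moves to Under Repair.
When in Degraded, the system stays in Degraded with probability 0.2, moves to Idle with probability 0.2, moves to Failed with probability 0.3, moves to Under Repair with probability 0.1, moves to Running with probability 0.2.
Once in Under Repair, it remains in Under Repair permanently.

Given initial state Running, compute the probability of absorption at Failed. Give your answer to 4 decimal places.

Let h(s) be the probability of absorption at Failed starting from transient state s. Then h(Failed) = 1 and h(Under Repair) = 0. By first-step analysis:
h(Running) = 0.3·h(Running) + 0.2·1 + 0.1·h(Idle) + 0.2·h(Degraded) + 0.2·0
h(Idle) = 0.1·h(Running) + 0.2·1 + 0.1·h(Idle) + 0.3·h(Degraded) + 0.3·0
h(Degraded) = 0.2·h(Running) + 0.3·1 + 0.2·h(Idle) + 0.2·h(Degraded) + 0.1·0
Solving: h(Running) = 0.5368, h(Idle) = 0.4926, h(Degraded) = 0.6324.
Starting from Running, the probability is 0.5368.

0.5368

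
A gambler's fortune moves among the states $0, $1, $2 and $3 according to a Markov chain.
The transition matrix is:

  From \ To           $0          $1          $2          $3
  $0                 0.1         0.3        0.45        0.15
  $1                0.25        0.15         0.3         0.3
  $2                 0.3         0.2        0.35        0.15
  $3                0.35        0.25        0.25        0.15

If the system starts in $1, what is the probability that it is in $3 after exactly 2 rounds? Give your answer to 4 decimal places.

0.1725

Propagate the distribution vector 2 rounds from $1.
After 0 rounds: (0.0000, 1.0000, 0.0000, 0.0000)
After 1 round: (0.2500, 0.1500, 0.3000, 0.3000)
After 2 rounds: (0.2575, 0.2325, 0.3375, 0.1725)
P(in $3 after 2 rounds) = 0.1725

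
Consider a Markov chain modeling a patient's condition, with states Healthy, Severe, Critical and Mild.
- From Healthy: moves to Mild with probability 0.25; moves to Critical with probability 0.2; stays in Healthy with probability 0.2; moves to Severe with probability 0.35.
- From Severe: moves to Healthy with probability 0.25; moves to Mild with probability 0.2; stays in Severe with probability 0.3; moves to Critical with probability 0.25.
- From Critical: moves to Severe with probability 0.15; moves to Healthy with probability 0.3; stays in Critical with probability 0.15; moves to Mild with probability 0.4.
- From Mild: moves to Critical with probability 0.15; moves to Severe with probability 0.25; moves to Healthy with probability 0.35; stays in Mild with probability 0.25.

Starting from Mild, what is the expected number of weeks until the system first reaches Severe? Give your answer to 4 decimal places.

Let t(s) be the expected number of weeks to first reach Severe from state s, with t(Severe) = 0. Conditioning on the first week:
t(Healthy) = 1 + 0.2·t(Healthy) + 0.2·t(Critical) + 0.25·t(Mild)
t(Critical) = 1 + 0.3·t(Healthy) + 0.15·t(Critical) + 0.4·t(Mild)
t(Mild) = 1 + 0.35·t(Healthy) + 0.15·t(Critical) + 0.25·t(Mild)
Solving: t(Healthy) = 3.4858, t(Critical) = 4.1945, t(Mild) = 3.7989.
Expected weeks from Mild to Severe: 3.7989.

3.7989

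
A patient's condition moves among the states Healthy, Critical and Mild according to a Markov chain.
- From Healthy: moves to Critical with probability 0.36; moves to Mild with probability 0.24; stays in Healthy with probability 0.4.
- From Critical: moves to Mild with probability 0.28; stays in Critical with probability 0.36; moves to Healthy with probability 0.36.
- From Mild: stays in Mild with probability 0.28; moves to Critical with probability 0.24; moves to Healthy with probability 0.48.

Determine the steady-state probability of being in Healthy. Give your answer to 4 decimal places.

0.4080

Let the stationary distribution be π with π = πP and π_1 + π_2 + π_3 = 1.
π_1 = 0.4·π_1 + 0.36·π_2 + 0.48·π_3
π_2 = 0.36·π_1 + 0.36·π_2 + 0.24·π_3
Solving with the normalization constraint gives π = (0.4080, 0.3284, 0.2637).
So the stationary probability of Healthy is 0.4080.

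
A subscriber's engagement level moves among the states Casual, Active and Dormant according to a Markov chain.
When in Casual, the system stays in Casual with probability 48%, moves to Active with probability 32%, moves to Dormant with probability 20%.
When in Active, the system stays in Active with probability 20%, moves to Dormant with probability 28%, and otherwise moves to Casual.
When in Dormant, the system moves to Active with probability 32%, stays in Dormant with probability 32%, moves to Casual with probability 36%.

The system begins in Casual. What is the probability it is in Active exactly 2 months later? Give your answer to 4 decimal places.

Sum over the intermediate state after 1 month:
P = P(Casual→Casual)·P(Casual→Active) + P(Casual→Active)·P(Active→Active) + P(Casual→Dormant)·P(Dormant→Active)
  = 0.48×0.32 + 0.32×0.2 + 0.2×0.32
  = 0.1536 + 0.0640 + 0.0640 = 0.2816

0.2816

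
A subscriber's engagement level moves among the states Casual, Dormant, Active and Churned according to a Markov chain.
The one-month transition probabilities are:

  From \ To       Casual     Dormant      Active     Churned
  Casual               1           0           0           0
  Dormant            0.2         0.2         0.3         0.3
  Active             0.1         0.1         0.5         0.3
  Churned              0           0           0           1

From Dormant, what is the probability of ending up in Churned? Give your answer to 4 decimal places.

Let h(s) be the probability of absorption at Churned starting from transient state s. Then h(Churned) = 1 and h(Casual) = 0. By first-step analysis:
h(Dormant) = 0.2·0 + 0.2·h(Dormant) + 0.3·h(Active) + 0.3·1
h(Active) = 0.1·0 + 0.1·h(Dormant) + 0.5·h(Active) + 0.3·1
Solving: h(Dormant) = 0.6486, h(Active) = 0.7297.
Starting from Dormant, the probability is 0.6486.

0.6486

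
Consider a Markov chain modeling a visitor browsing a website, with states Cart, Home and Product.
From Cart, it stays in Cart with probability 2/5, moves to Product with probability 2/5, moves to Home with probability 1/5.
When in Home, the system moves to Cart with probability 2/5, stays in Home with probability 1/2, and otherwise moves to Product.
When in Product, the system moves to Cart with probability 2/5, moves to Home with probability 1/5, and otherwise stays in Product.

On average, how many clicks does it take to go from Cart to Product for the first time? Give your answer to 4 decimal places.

Let t(s) be the expected number of clicks to first reach Product from state s, with t(Product) = 0. Conditioning on the first click:
t(Cart) = 1 + 0.4·t(Cart) + 0.2·t(Home)
t(Home) = 1 + 0.4·t(Cart) + 0.5·t(Home)
Solving: t(Cart) = 3.1818, t(Home) = 4.5455.
Expected clicks from Cart to Product: 3.1818.

3.1818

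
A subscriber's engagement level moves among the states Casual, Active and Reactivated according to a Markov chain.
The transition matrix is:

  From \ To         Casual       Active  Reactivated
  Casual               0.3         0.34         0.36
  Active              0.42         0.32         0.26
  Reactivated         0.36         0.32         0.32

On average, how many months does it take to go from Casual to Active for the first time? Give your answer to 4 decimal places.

3.0023

Let t(s) be the expected number of months to first reach Active from state s, with t(Active) = 0. Conditioning on the first month:
t(Casual) = 1 + 0.3·t(Casual) + 0.36·t(Reactivated)
t(Reactivated) = 1 + 0.36·t(Casual) + 0.32·t(Reactivated)
Solving: t(Casual) = 3.0023, t(Reactivated) = 3.0600.
Expected months from Casual to Active: 3.0023.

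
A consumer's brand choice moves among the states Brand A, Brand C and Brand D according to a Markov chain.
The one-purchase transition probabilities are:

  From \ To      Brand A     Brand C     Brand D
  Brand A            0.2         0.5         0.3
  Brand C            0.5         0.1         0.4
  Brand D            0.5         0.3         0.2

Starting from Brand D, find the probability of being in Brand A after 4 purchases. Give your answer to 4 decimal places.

Propagate the distribution vector 4 purchases from Brand D.
After 0 purchases: (0.0000, 0.0000, 1.0000)
After 1 purchase: (0.5000, 0.3000, 0.2000)
After 2 purchases: (0.3500, 0.3400, 0.3100)
After 3 purchases: (0.3950, 0.3020, 0.3030)
After 4 purchases: (0.3815, 0.3186, 0.2999)
P(in Brand A after 4 purchases) = 0.3815

0.3815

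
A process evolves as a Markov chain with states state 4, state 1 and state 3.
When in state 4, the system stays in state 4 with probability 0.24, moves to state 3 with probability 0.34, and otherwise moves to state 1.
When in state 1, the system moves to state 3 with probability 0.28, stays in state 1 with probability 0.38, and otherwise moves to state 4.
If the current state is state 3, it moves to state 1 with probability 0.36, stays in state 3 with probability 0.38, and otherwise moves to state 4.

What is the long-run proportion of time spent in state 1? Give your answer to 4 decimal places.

Let the stationary distribution be π with π = πP and π_1 + π_2 + π_3 = 1.
π_1 = 0.24·π_1 + 0.34·π_2 + 0.26·π_3
π_2 = 0.42·π_1 + 0.38·π_2 + 0.36·π_3
Solving with the normalization constraint gives π = (0.2851, 0.3848, 0.3301).
So the stationary probability of state 1 is 0.3848.

0.3848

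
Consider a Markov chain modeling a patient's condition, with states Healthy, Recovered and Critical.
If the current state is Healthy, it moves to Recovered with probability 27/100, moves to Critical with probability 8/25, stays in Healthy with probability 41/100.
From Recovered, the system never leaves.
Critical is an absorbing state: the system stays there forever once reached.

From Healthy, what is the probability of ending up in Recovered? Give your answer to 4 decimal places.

0.4576

Let h(s) be the probability of absorption at Recovered starting from transient state s. Then h(Recovered) = 1 and h(Critical) = 0. By first-step analysis:
h(Healthy) = 0.41·h(Healthy) + 0.27·1 + 0.32·0
Solving: h(Healthy) = 0.4576.
Starting from Healthy, the probability is 0.4576.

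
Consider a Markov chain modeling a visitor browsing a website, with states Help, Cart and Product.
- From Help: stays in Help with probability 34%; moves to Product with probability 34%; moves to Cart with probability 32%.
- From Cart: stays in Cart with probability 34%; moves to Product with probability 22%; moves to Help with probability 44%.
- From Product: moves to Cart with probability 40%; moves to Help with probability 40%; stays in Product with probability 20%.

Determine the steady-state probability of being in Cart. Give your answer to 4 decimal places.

Let the stationary distribution be π with π = πP and π_1 + π_2 + π_3 = 1.
π_1 = 0.34·π_1 + 0.44·π_2 + 0.4·π_3
π_2 = 0.32·π_1 + 0.34·π_2 + 0.4·π_3
Solving with the normalization constraint gives π = (0.3905, 0.3479, 0.2616).
So the stationary probability of Cart is 0.3479.

0.3479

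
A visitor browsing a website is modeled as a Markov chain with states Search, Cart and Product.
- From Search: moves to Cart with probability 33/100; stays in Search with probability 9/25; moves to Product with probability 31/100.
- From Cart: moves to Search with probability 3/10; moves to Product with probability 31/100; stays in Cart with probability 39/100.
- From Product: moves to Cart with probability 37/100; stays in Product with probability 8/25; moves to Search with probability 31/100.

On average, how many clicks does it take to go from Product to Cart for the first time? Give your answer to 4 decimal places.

Let t(s) be the expected number of clicks to first reach Cart from state s, with t(Cart) = 0. Conditioning on the first click:
t(Search) = 1 + 0.36·t(Search) + 0.31·t(Product)
t(Product) = 1 + 0.31·t(Search) + 0.32·t(Product)
Solving: t(Search) = 2.9195, t(Product) = 2.8015.
Expected clicks from Product to Cart: 2.8015.

2.8015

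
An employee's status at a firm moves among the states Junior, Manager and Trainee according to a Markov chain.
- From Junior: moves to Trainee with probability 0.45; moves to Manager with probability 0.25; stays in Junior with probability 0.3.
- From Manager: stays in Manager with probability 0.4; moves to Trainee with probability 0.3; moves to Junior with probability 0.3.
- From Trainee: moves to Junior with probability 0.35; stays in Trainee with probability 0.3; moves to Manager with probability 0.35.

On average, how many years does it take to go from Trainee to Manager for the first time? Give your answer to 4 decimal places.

Let t(s) be the expected number of years to first reach Manager from state s, with t(Manager) = 0. Conditioning on the first year:
t(Junior) = 1 + 0.3·t(Junior) + 0.45·t(Trainee)
t(Trainee) = 1 + 0.35·t(Junior) + 0.3·t(Trainee)
Solving: t(Junior) = 3.4586, t(Trainee) = 3.1579.
Expected years from Trainee to Manager: 3.1579.

3.1579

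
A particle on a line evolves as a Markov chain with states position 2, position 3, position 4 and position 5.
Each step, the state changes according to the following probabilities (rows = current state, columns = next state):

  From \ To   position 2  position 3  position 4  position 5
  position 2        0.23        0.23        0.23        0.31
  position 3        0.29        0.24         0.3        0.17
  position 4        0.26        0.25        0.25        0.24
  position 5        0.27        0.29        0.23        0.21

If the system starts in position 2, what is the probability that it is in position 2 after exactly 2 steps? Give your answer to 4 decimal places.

Propagate the distribution vector 2 steps from position 2.
After 0 steps: (1.0000, 0.0000, 0.0000, 0.0000)
After 1 step: (0.2300, 0.2300, 0.2300, 0.3100)
After 2 steps: (0.2631, 0.2555, 0.2507, 0.2307)
P(in position 2 after 2 steps) = 0.2631

0.2631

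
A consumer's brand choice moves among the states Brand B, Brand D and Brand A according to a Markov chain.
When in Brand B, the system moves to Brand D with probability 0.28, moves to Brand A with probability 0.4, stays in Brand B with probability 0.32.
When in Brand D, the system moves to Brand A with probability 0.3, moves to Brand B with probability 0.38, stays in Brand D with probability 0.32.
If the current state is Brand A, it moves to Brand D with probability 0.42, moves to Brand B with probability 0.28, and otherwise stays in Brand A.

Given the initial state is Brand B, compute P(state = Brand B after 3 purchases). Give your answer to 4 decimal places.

0.3276

Propagate the distribution vector 3 purchases from Brand B.
After 0 purchases: (1.0000, 0.0000, 0.0000)
After 1 purchase: (0.3200, 0.2800, 0.4000)
After 2 purchases: (0.3208, 0.3472, 0.3320)
After 3 purchases: (0.3276, 0.3404, 0.3321)
P(in Brand B after 3 purchases) = 0.3276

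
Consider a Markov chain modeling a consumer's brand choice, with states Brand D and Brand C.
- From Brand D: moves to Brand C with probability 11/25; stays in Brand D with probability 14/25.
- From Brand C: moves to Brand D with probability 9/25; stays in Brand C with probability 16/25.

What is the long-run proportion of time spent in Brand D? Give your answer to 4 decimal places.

0.4500

Let the stationary distribution be π with π = πP and π_1 + π_2 = 1.
π_1 = 0.56·π_1 + 0.36·π_2
Solving with the normalization constraint gives π = (0.4500, 0.5500).
So the stationary probability of Brand D is 0.4500.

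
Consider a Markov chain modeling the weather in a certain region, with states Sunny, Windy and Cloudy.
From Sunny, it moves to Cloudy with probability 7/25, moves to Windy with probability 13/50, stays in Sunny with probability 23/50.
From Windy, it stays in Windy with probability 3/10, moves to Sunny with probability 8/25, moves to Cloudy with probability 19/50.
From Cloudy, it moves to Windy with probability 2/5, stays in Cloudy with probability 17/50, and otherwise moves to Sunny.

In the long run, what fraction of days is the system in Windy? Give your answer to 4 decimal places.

0.3192

Let the stationary distribution be π with π = πP and π_1 + π_2 + π_3 = 1.
π_1 = 0.46·π_1 + 0.32·π_2 + 0.26·π_3
π_2 = 0.26·π_1 + 0.3·π_2 + 0.4·π_3
Solving with the normalization constraint gives π = (0.3489, 0.3192, 0.3318).
So the stationary probability of Windy is 0.3192.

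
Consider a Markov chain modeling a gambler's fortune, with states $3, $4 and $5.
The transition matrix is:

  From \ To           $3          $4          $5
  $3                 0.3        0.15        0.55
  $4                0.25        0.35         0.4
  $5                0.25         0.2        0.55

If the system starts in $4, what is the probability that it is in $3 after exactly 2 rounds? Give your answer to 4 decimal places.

Sum over the intermediate state after 1 round:
P = P($4→$3)·P($3→$3) + P($4→$4)·P($4→$3) + P($4→$5)·P($5→$3)
  = 0.25×0.3 + 0.35×0.25 + 0.4×0.25
  = 0.0750 + 0.0875 + 0.1000 = 0.2625

0.2625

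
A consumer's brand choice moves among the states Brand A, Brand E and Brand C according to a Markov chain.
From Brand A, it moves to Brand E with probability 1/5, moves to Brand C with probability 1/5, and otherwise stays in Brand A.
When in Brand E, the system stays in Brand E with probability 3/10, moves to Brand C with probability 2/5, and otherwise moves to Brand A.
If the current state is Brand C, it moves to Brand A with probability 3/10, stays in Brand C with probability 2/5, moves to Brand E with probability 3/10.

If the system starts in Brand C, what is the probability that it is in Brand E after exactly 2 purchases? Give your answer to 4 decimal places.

Sum over the intermediate state after 1 purchase:
P = P(Brand C→Brand A)·P(Brand A→Brand E) + P(Brand C→Brand E)·P(Brand E→Brand E) + P(Brand C→Brand C)·P(Brand C→Brand E)
  = 0.3×0.2 + 0.3×0.3 + 0.4×0.3
  = 0.0600 + 0.0900 + 0.1200 = 0.2700

0.2700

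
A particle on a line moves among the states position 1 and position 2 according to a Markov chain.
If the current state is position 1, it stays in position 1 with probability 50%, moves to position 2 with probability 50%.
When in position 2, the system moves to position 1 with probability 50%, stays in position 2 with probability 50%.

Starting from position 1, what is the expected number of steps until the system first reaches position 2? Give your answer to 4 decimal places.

Let t(s) be the expected number of steps to first reach position 2 from state s, with t(position 2) = 0. Conditioning on the first step:
t(position 1) = 1 + 0.5·t(position 1)
Solving: t(position 1) = 2.0000.
Expected steps from position 1 to position 2: 2.0000.

2.0000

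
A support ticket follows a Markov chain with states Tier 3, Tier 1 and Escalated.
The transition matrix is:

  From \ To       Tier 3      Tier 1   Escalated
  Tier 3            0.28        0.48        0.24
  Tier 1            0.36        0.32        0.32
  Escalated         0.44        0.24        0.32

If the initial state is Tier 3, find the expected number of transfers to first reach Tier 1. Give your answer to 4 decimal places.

2.3958

Let t(s) be the expected number of transfers to first reach Tier 1 from state s, with t(Tier 1) = 0. Conditioning on the first transfer:
t(Tier 3) = 1 + 0.28·t(Tier 3) + 0.24·t(Escalated)
t(Escalated) = 1 + 0.44·t(Tier 3) + 0.32·t(Escalated)
Solving: t(Tier 3) = 2.3958, t(Escalated) = 3.0208.
Expected transfers from Tier 3 to Tier 1: 2.3958.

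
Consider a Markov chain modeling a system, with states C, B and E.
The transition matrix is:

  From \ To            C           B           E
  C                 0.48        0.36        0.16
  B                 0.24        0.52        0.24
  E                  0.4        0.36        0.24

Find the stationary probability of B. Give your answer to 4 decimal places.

0.4286

Let the stationary distribution be π with π = πP and π_1 + π_2 + π_3 = 1.
π_1 = 0.48·π_1 + 0.24·π_2 + 0.4·π_3
π_2 = 0.36·π_1 + 0.52·π_2 + 0.36·π_3
Solving with the normalization constraint gives π = (0.3602, 0.4286, 0.2112).
So the stationary probability of B is 0.4286.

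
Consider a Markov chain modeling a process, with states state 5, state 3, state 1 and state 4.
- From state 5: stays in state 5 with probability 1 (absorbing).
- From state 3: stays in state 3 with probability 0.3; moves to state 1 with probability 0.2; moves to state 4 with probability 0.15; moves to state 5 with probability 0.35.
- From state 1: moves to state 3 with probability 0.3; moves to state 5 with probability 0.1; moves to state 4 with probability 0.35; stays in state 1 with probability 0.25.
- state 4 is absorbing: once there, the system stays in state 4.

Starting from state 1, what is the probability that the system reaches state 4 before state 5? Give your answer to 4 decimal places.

0.6237

Let h(s) be the probability of absorption at state 4 starting from transient state s. Then h(state 4) = 1 and h(state 5) = 0. By first-step analysis:
h(state 3) = 0.35·0 + 0.3·h(state 3) + 0.2·h(state 1) + 0.15·1
h(state 1) = 0.1·0 + 0.3·h(state 3) + 0.25·h(state 1) + 0.35·1
Solving: h(state 3) = 0.3925, h(state 1) = 0.6237.
Starting from state 1, the probability is 0.6237.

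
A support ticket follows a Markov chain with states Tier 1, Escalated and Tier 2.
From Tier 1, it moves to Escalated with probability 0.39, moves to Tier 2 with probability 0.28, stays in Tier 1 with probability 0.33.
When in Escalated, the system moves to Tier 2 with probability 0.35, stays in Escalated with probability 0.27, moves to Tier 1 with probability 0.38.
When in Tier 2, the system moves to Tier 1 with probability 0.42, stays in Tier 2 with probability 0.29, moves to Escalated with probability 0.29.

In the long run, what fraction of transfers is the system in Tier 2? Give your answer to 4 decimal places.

0.3055

Let the stationary distribution be π with π = πP and π_1 + π_2 + π_3 = 1.
π_1 = 0.33·π_1 + 0.38·π_2 + 0.42·π_3
π_2 = 0.39·π_1 + 0.27·π_2 + 0.29·π_3
Solving with the normalization constraint gives π = (0.3735, 0.3209, 0.3055).
So the stationary probability of Tier 2 is 0.3055.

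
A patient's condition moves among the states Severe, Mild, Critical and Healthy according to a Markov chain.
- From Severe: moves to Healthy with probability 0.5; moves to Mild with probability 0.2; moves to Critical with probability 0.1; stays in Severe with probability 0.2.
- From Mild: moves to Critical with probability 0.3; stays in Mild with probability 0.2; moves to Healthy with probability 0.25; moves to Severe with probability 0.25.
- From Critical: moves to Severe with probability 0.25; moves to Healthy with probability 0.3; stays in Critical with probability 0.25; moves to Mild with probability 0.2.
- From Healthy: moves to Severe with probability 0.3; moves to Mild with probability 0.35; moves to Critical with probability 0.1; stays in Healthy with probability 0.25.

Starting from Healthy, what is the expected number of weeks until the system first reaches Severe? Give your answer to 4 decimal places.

3.6127

Let t(s) be the expected number of weeks to first reach Severe from state s, with t(Severe) = 0. Conditioning on the first week:
t(Mild) = 1 + 0.2·t(Mild) + 0.3·t(Critical) + 0.25·t(Healthy)
t(Critical) = 1 + 0.2·t(Mild) + 0.25·t(Critical) + 0.3·t(Healthy)
t(Healthy) = 1 + 0.35·t(Mild) + 0.1·t(Critical) + 0.25·t(Healthy)
Solving: t(Mild) = 3.8010, t(Critical) = 3.7920, t(Healthy) = 3.6127.
Expected weeks from Healthy to Severe: 3.6127.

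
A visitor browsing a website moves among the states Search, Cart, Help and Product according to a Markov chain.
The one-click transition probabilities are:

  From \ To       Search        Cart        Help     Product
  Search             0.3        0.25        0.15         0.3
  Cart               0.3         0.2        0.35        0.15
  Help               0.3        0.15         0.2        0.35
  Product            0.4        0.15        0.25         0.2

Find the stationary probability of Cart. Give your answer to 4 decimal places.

0.1922

Let the stationary distribution be π with π = πP and π_1 + π_2 + π_3 + π_4 = 1.
π_1 = 0.3·π_1 + 0.3·π_2 + 0.3·π_3 + 0.4·π_4
π_2 = 0.25·π_1 + 0.2·π_2 + 0.15·π_3 + 0.15·π_4
π_3 = 0.15·π_1 + 0.35·π_2 + 0.2·π_3 + 0.25·π_4
Solving with the normalization constraint gives π = (0.3257, 0.1922, 0.2254, 0.2568).
So the stationary probability of Cart is 0.1922.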